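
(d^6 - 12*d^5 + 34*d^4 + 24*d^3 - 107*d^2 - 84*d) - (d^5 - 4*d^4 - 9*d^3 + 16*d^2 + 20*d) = d^6 - 13*d^5 + 38*d^4 + 33*d^3 - 123*d^2 - 104*d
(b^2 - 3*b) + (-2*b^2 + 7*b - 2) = -b^2 + 4*b - 2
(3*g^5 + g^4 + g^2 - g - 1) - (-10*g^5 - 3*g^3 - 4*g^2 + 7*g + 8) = 13*g^5 + g^4 + 3*g^3 + 5*g^2 - 8*g - 9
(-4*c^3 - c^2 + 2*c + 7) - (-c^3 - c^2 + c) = -3*c^3 + c + 7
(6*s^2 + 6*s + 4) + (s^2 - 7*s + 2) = 7*s^2 - s + 6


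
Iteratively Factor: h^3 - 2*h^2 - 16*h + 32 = (h - 2)*(h^2 - 16) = (h - 2)*(h + 4)*(h - 4)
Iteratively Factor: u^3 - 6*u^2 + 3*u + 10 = (u + 1)*(u^2 - 7*u + 10) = (u - 2)*(u + 1)*(u - 5)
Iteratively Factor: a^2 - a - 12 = (a + 3)*(a - 4)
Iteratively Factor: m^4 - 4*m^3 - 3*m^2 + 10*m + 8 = (m + 1)*(m^3 - 5*m^2 + 2*m + 8) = (m - 2)*(m + 1)*(m^2 - 3*m - 4) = (m - 4)*(m - 2)*(m + 1)*(m + 1)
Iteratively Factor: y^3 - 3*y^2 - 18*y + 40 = (y + 4)*(y^2 - 7*y + 10) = (y - 5)*(y + 4)*(y - 2)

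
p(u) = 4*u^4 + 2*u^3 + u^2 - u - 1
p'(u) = 16*u^3 + 6*u^2 + 2*u - 1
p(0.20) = -1.14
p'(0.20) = -0.23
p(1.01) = 5.23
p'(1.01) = 23.63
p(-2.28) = 90.87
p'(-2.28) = -164.01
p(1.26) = 13.41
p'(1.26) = 43.05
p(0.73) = 0.72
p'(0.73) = 9.88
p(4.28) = 1512.10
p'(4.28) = 1371.91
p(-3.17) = 352.43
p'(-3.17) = -456.73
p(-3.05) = 300.75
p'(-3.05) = -405.25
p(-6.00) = 4793.00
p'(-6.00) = -3253.00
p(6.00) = 5645.00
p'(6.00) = 3683.00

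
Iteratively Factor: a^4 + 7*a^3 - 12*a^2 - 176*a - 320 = (a + 4)*(a^3 + 3*a^2 - 24*a - 80) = (a - 5)*(a + 4)*(a^2 + 8*a + 16) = (a - 5)*(a + 4)^2*(a + 4)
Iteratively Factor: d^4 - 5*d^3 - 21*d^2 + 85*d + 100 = (d + 4)*(d^3 - 9*d^2 + 15*d + 25) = (d - 5)*(d + 4)*(d^2 - 4*d - 5) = (d - 5)*(d + 1)*(d + 4)*(d - 5)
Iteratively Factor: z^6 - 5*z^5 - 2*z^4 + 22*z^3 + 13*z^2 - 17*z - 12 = (z - 4)*(z^5 - z^4 - 6*z^3 - 2*z^2 + 5*z + 3) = (z - 4)*(z + 1)*(z^4 - 2*z^3 - 4*z^2 + 2*z + 3) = (z - 4)*(z - 3)*(z + 1)*(z^3 + z^2 - z - 1) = (z - 4)*(z - 3)*(z + 1)^2*(z^2 - 1) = (z - 4)*(z - 3)*(z - 1)*(z + 1)^2*(z + 1)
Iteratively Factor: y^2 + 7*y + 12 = (y + 4)*(y + 3)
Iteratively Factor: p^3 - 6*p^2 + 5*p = (p - 1)*(p^2 - 5*p) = (p - 5)*(p - 1)*(p)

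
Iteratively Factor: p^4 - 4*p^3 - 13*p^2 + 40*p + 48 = (p - 4)*(p^3 - 13*p - 12) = (p - 4)*(p + 1)*(p^2 - p - 12) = (p - 4)*(p + 1)*(p + 3)*(p - 4)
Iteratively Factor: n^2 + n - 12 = (n + 4)*(n - 3)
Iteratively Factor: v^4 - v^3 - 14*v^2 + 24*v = (v - 3)*(v^3 + 2*v^2 - 8*v) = v*(v - 3)*(v^2 + 2*v - 8) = v*(v - 3)*(v + 4)*(v - 2)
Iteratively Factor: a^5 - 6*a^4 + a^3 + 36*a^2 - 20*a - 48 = (a + 2)*(a^4 - 8*a^3 + 17*a^2 + 2*a - 24) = (a + 1)*(a + 2)*(a^3 - 9*a^2 + 26*a - 24) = (a - 2)*(a + 1)*(a + 2)*(a^2 - 7*a + 12) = (a - 4)*(a - 2)*(a + 1)*(a + 2)*(a - 3)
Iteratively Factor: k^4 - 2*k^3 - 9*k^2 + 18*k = (k - 2)*(k^3 - 9*k) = (k - 3)*(k - 2)*(k^2 + 3*k) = (k - 3)*(k - 2)*(k + 3)*(k)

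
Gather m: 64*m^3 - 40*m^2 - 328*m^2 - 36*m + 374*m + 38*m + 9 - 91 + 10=64*m^3 - 368*m^2 + 376*m - 72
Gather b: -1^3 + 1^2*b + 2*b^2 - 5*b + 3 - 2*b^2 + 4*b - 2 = 0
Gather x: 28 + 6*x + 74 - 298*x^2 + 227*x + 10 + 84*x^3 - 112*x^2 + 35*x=84*x^3 - 410*x^2 + 268*x + 112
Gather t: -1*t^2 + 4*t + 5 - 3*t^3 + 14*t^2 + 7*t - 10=-3*t^3 + 13*t^2 + 11*t - 5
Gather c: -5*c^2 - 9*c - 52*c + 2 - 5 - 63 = -5*c^2 - 61*c - 66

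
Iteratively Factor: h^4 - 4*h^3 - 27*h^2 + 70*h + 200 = (h + 4)*(h^3 - 8*h^2 + 5*h + 50) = (h - 5)*(h + 4)*(h^2 - 3*h - 10) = (h - 5)*(h + 2)*(h + 4)*(h - 5)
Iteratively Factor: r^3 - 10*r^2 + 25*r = (r)*(r^2 - 10*r + 25) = r*(r - 5)*(r - 5)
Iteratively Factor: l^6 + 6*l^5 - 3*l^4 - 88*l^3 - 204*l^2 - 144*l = (l + 3)*(l^5 + 3*l^4 - 12*l^3 - 52*l^2 - 48*l) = (l - 4)*(l + 3)*(l^4 + 7*l^3 + 16*l^2 + 12*l) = l*(l - 4)*(l + 3)*(l^3 + 7*l^2 + 16*l + 12) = l*(l - 4)*(l + 3)^2*(l^2 + 4*l + 4) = l*(l - 4)*(l + 2)*(l + 3)^2*(l + 2)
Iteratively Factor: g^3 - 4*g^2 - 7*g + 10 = (g + 2)*(g^2 - 6*g + 5) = (g - 1)*(g + 2)*(g - 5)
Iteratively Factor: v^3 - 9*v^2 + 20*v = (v - 5)*(v^2 - 4*v) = v*(v - 5)*(v - 4)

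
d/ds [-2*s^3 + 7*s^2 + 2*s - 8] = -6*s^2 + 14*s + 2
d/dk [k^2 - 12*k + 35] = 2*k - 12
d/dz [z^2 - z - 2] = 2*z - 1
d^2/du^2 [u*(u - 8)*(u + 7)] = 6*u - 2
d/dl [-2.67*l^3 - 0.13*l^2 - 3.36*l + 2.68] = -8.01*l^2 - 0.26*l - 3.36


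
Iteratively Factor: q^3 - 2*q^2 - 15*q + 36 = (q - 3)*(q^2 + q - 12) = (q - 3)^2*(q + 4)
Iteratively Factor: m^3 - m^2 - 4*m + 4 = (m - 2)*(m^2 + m - 2) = (m - 2)*(m + 2)*(m - 1)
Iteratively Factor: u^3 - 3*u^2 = (u)*(u^2 - 3*u) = u*(u - 3)*(u)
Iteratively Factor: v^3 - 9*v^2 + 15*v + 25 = (v - 5)*(v^2 - 4*v - 5) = (v - 5)^2*(v + 1)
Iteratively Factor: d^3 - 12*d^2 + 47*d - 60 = (d - 4)*(d^2 - 8*d + 15) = (d - 4)*(d - 3)*(d - 5)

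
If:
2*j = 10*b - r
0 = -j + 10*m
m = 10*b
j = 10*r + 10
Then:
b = 1/200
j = 1/2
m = 1/20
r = -19/20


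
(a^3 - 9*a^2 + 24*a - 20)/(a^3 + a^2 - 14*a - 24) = (a^3 - 9*a^2 + 24*a - 20)/(a^3 + a^2 - 14*a - 24)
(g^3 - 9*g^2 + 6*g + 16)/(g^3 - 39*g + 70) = (g^2 - 7*g - 8)/(g^2 + 2*g - 35)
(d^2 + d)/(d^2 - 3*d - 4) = d/(d - 4)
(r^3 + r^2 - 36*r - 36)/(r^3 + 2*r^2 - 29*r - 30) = (r - 6)/(r - 5)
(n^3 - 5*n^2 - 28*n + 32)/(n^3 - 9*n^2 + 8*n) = (n + 4)/n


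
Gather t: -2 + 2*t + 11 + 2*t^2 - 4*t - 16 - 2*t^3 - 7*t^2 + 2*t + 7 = -2*t^3 - 5*t^2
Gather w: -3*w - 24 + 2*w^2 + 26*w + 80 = 2*w^2 + 23*w + 56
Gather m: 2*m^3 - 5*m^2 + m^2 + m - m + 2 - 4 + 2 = 2*m^3 - 4*m^2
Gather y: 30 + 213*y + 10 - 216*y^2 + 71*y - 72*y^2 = -288*y^2 + 284*y + 40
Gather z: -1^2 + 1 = 0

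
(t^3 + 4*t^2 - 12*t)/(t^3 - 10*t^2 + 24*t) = (t^2 + 4*t - 12)/(t^2 - 10*t + 24)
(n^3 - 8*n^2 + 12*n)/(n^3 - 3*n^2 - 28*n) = (-n^2 + 8*n - 12)/(-n^2 + 3*n + 28)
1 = 1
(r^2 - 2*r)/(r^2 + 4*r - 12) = r/(r + 6)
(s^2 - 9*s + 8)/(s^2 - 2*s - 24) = (-s^2 + 9*s - 8)/(-s^2 + 2*s + 24)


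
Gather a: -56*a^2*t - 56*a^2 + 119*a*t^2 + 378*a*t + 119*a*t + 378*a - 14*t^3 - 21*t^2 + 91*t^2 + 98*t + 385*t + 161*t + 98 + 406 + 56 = a^2*(-56*t - 56) + a*(119*t^2 + 497*t + 378) - 14*t^3 + 70*t^2 + 644*t + 560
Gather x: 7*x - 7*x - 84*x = -84*x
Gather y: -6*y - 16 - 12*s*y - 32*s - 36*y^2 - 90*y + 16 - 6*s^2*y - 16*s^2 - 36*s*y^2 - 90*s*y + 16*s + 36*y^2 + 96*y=-16*s^2 - 36*s*y^2 - 16*s + y*(-6*s^2 - 102*s)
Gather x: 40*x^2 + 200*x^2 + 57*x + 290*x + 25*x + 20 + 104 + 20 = 240*x^2 + 372*x + 144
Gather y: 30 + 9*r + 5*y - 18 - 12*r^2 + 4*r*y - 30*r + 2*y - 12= -12*r^2 - 21*r + y*(4*r + 7)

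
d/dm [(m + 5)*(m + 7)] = 2*m + 12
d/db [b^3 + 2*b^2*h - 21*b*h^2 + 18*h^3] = 3*b^2 + 4*b*h - 21*h^2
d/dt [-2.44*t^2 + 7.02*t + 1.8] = 7.02 - 4.88*t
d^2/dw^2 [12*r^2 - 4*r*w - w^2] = -2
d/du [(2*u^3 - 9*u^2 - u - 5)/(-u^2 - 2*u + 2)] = (-2*u^4 - 8*u^3 + 29*u^2 - 46*u - 12)/(u^4 + 4*u^3 - 8*u + 4)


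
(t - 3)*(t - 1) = t^2 - 4*t + 3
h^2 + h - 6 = (h - 2)*(h + 3)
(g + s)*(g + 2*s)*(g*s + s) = g^3*s + 3*g^2*s^2 + g^2*s + 2*g*s^3 + 3*g*s^2 + 2*s^3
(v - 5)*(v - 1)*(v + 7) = v^3 + v^2 - 37*v + 35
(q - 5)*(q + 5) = q^2 - 25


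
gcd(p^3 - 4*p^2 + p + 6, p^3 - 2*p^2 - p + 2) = p^2 - p - 2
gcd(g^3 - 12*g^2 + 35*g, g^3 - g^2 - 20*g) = g^2 - 5*g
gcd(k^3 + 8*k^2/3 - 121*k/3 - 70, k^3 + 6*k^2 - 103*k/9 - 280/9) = k^2 + 26*k/3 + 35/3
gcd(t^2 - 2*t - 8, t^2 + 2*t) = t + 2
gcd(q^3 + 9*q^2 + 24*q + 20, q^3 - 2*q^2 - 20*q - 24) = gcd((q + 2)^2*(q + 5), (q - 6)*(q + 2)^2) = q^2 + 4*q + 4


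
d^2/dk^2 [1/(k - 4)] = 2/(k - 4)^3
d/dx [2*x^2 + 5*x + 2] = 4*x + 5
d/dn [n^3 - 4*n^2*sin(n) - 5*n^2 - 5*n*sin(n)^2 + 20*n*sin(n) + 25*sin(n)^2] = -4*n^2*cos(n) + 3*n^2 - 8*n*sin(n) - 5*n*sin(2*n) + 20*n*cos(n) - 10*n - 5*sin(n)^2 + 20*sin(n) + 25*sin(2*n)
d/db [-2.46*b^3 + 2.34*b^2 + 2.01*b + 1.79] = -7.38*b^2 + 4.68*b + 2.01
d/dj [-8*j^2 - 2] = -16*j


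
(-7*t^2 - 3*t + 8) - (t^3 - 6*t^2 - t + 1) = -t^3 - t^2 - 2*t + 7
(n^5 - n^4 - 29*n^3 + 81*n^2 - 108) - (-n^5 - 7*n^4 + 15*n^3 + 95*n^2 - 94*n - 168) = 2*n^5 + 6*n^4 - 44*n^3 - 14*n^2 + 94*n + 60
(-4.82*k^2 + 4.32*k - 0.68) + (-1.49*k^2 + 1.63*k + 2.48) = -6.31*k^2 + 5.95*k + 1.8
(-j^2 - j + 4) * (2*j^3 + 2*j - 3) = -2*j^5 - 2*j^4 + 6*j^3 + j^2 + 11*j - 12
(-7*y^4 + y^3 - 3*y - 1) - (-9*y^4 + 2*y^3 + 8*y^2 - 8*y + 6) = 2*y^4 - y^3 - 8*y^2 + 5*y - 7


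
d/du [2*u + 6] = 2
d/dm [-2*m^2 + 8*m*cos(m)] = -8*m*sin(m) - 4*m + 8*cos(m)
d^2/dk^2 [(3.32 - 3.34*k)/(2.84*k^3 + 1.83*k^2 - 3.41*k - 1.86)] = (-161.634624*k^5 + 217.181616*k^4 + 189.01282*k^3 - 337.921752*k^2 - 87.29352*k + 142.180384)/(22.906304*k^9 + 44.280144*k^8 - 53.97846*k^7 - 145.212273*k^6 + 6.811413*k^5 + 153.229311*k^4 + 59.465719*k^3 - 45.891594*k^2 - 35.391708*k - 6.434856)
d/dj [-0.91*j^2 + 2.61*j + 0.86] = 2.61 - 1.82*j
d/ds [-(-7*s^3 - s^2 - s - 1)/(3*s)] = (14*s^3 + s^2 - 1)/(3*s^2)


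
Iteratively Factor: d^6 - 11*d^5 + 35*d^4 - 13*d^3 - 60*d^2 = (d)*(d^5 - 11*d^4 + 35*d^3 - 13*d^2 - 60*d) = d*(d - 5)*(d^4 - 6*d^3 + 5*d^2 + 12*d) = d*(d - 5)*(d + 1)*(d^3 - 7*d^2 + 12*d) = d^2*(d - 5)*(d + 1)*(d^2 - 7*d + 12) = d^2*(d - 5)*(d - 3)*(d + 1)*(d - 4)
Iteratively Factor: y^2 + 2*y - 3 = (y - 1)*(y + 3)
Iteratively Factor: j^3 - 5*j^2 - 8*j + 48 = (j + 3)*(j^2 - 8*j + 16) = (j - 4)*(j + 3)*(j - 4)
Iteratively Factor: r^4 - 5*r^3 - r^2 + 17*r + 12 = (r + 1)*(r^3 - 6*r^2 + 5*r + 12) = (r - 3)*(r + 1)*(r^2 - 3*r - 4) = (r - 3)*(r + 1)^2*(r - 4)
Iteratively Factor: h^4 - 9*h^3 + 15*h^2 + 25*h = (h - 5)*(h^3 - 4*h^2 - 5*h) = h*(h - 5)*(h^2 - 4*h - 5) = h*(h - 5)*(h + 1)*(h - 5)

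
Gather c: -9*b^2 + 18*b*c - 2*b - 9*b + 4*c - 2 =-9*b^2 - 11*b + c*(18*b + 4) - 2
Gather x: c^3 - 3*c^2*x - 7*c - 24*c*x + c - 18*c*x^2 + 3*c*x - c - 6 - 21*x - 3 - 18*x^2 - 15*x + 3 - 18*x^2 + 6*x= c^3 - 7*c + x^2*(-18*c - 36) + x*(-3*c^2 - 21*c - 30) - 6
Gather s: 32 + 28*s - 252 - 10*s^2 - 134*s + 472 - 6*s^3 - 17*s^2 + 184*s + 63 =-6*s^3 - 27*s^2 + 78*s + 315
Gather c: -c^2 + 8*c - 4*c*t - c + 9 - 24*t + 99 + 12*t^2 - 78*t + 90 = -c^2 + c*(7 - 4*t) + 12*t^2 - 102*t + 198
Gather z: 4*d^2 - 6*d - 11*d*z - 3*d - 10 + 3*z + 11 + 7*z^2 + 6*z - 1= 4*d^2 - 9*d + 7*z^2 + z*(9 - 11*d)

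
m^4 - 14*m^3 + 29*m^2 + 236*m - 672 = (m - 8)*(m - 7)*(m - 3)*(m + 4)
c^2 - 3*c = c*(c - 3)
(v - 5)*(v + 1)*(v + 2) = v^3 - 2*v^2 - 13*v - 10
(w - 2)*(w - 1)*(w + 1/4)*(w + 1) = w^4 - 7*w^3/4 - 3*w^2/2 + 7*w/4 + 1/2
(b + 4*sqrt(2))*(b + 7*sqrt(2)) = b^2 + 11*sqrt(2)*b + 56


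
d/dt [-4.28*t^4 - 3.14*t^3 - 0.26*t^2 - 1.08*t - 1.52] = -17.12*t^3 - 9.42*t^2 - 0.52*t - 1.08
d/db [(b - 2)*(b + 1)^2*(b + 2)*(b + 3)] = 5*b^4 + 20*b^3 + 9*b^2 - 34*b - 28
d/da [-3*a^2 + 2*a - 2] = 2 - 6*a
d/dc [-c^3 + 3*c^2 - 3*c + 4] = -3*c^2 + 6*c - 3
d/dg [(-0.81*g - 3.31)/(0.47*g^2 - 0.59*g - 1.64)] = (0.3807*g^2 + 3.1114*g - 0.6245)/(0.2209*g^4 - 0.5546*g^3 - 1.1935*g^2 + 1.9352*g + 2.6896)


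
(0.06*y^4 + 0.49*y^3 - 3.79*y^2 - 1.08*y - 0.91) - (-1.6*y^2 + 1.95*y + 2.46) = 0.06*y^4 + 0.49*y^3 - 2.19*y^2 - 3.03*y - 3.37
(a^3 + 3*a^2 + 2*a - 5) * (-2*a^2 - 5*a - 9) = -2*a^5 - 11*a^4 - 28*a^3 - 27*a^2 + 7*a + 45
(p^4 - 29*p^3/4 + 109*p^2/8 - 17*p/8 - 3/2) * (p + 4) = p^5 - 13*p^4/4 - 123*p^3/8 + 419*p^2/8 - 10*p - 6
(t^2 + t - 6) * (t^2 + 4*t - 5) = t^4 + 5*t^3 - 7*t^2 - 29*t + 30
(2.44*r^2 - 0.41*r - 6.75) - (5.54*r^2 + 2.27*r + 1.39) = -3.1*r^2 - 2.68*r - 8.14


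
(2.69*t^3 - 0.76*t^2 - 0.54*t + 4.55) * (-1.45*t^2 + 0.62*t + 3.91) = -3.9005*t^5 + 2.7698*t^4 + 10.8297*t^3 - 9.9039*t^2 + 0.7096*t + 17.7905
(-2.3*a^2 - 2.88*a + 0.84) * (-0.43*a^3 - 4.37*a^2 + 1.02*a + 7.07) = 0.989*a^5 + 11.2894*a^4 + 9.8784*a^3 - 22.8694*a^2 - 19.5048*a + 5.9388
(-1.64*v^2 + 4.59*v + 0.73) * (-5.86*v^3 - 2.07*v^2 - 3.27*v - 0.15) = 9.6104*v^5 - 23.5026*v^4 - 8.4163*v^3 - 16.2744*v^2 - 3.0756*v - 0.1095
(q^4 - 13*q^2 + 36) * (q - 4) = q^5 - 4*q^4 - 13*q^3 + 52*q^2 + 36*q - 144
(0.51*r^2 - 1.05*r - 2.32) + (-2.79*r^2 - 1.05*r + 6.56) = -2.28*r^2 - 2.1*r + 4.24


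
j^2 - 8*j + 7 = (j - 7)*(j - 1)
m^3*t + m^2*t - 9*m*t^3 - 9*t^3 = (m - 3*t)*(m + 3*t)*(m*t + t)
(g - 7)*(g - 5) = g^2 - 12*g + 35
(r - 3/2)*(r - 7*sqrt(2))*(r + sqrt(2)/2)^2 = r^4 - 6*sqrt(2)*r^3 - 3*r^3/2 - 27*r^2/2 + 9*sqrt(2)*r^2 - 7*sqrt(2)*r/2 + 81*r/4 + 21*sqrt(2)/4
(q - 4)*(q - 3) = q^2 - 7*q + 12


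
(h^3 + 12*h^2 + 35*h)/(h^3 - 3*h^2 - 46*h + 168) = h*(h + 5)/(h^2 - 10*h + 24)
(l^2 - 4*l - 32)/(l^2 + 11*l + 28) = (l - 8)/(l + 7)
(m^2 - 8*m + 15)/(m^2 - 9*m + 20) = (m - 3)/(m - 4)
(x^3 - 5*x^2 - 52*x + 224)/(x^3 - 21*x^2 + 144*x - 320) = (x^2 + 3*x - 28)/(x^2 - 13*x + 40)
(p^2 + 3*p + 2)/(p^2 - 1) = (p + 2)/(p - 1)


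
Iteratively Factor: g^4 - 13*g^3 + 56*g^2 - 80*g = (g)*(g^3 - 13*g^2 + 56*g - 80) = g*(g - 5)*(g^2 - 8*g + 16) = g*(g - 5)*(g - 4)*(g - 4)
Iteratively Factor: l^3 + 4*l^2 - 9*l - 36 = (l + 3)*(l^2 + l - 12) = (l + 3)*(l + 4)*(l - 3)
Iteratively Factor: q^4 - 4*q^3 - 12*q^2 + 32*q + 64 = (q - 4)*(q^3 - 12*q - 16) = (q - 4)^2*(q^2 + 4*q + 4) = (q - 4)^2*(q + 2)*(q + 2)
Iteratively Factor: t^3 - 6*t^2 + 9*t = (t - 3)*(t^2 - 3*t) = (t - 3)^2*(t)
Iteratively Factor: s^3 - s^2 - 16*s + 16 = (s - 4)*(s^2 + 3*s - 4) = (s - 4)*(s + 4)*(s - 1)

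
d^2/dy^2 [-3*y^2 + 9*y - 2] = -6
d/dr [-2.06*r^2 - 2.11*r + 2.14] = -4.12*r - 2.11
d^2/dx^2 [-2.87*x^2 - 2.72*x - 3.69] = -5.74000000000000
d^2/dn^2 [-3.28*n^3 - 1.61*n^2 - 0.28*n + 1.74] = -19.68*n - 3.22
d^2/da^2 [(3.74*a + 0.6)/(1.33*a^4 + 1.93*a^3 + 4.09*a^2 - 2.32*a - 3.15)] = (79.388232*a^7 + 174.830096*a^6 + 251.857824*a^5 + 331.943532*a^4 + 540.367316*a^3 + 347.11416*a^2 + 276.83226*a - 32.74476)/(2.352637*a^12 + 10.241931*a^11 + 36.566754*a^10 + 57.869239*a^9 + 60.002289*a^8 - 53.304639*a^7 - 157.997234*a^6 - 176.13657*a^5 + 32.178918*a^4 + 224.302427*a^3 + 70.885395*a^2 - 69.0606*a - 31.255875)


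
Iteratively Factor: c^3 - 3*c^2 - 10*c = (c - 5)*(c^2 + 2*c) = c*(c - 5)*(c + 2)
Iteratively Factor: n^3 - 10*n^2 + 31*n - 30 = (n - 5)*(n^2 - 5*n + 6) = (n - 5)*(n - 2)*(n - 3)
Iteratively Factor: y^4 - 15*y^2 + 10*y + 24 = (y - 2)*(y^3 + 2*y^2 - 11*y - 12) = (y - 3)*(y - 2)*(y^2 + 5*y + 4) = (y - 3)*(y - 2)*(y + 4)*(y + 1)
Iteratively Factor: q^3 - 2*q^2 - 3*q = (q + 1)*(q^2 - 3*q) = (q - 3)*(q + 1)*(q)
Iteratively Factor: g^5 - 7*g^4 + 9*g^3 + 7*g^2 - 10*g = (g - 1)*(g^4 - 6*g^3 + 3*g^2 + 10*g) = (g - 2)*(g - 1)*(g^3 - 4*g^2 - 5*g) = (g - 5)*(g - 2)*(g - 1)*(g^2 + g) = g*(g - 5)*(g - 2)*(g - 1)*(g + 1)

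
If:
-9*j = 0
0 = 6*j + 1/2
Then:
No Solution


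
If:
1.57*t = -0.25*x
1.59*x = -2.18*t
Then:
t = 0.00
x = 0.00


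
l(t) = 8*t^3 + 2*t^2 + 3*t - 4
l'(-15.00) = 5343.00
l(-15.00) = -26599.00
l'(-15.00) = 5343.00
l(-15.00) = -26599.00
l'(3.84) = 372.25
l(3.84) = 490.00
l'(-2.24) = 114.46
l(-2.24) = -90.60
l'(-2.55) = 148.86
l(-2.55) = -131.30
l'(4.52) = 511.41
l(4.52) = 789.18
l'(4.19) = 441.11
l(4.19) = 632.16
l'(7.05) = 1224.06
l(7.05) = 2919.78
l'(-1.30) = 38.36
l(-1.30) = -22.10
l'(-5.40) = 681.24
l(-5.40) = -1221.59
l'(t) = 24*t^2 + 4*t + 3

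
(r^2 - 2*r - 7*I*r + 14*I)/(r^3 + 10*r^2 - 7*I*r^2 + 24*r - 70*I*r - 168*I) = (r - 2)/(r^2 + 10*r + 24)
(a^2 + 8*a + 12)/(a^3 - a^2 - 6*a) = (a + 6)/(a*(a - 3))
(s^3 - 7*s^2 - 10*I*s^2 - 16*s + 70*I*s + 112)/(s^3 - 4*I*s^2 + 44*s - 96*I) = (s - 7)/(s + 6*I)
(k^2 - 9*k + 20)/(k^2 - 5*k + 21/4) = 4*(k^2 - 9*k + 20)/(4*k^2 - 20*k + 21)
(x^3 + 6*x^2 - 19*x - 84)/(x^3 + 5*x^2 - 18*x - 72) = (x + 7)/(x + 6)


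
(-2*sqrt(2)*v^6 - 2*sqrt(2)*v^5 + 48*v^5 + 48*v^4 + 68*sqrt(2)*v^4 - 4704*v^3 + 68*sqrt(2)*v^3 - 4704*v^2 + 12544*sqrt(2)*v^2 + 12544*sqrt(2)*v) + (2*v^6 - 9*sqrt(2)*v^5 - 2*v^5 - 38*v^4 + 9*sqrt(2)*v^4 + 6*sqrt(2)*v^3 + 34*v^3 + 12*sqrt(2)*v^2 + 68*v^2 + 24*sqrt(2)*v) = -2*sqrt(2)*v^6 + 2*v^6 - 11*sqrt(2)*v^5 + 46*v^5 + 10*v^4 + 77*sqrt(2)*v^4 - 4670*v^3 + 74*sqrt(2)*v^3 - 4636*v^2 + 12556*sqrt(2)*v^2 + 12568*sqrt(2)*v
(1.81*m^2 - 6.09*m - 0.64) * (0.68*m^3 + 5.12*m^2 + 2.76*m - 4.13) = 1.2308*m^5 + 5.126*m^4 - 26.6204*m^3 - 27.5605*m^2 + 23.3853*m + 2.6432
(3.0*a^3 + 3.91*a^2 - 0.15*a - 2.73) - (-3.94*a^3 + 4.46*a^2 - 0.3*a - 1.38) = 6.94*a^3 - 0.55*a^2 + 0.15*a - 1.35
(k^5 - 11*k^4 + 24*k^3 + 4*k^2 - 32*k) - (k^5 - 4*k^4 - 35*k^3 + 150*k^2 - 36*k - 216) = -7*k^4 + 59*k^3 - 146*k^2 + 4*k + 216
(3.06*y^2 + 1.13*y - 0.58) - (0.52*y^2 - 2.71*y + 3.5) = 2.54*y^2 + 3.84*y - 4.08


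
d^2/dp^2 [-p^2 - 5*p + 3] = -2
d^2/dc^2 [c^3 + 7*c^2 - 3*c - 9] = 6*c + 14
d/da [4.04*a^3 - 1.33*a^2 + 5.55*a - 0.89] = 12.12*a^2 - 2.66*a + 5.55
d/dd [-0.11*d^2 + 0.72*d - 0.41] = 0.72 - 0.22*d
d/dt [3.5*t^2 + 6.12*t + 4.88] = 7.0*t + 6.12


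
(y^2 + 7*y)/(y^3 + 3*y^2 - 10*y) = (y + 7)/(y^2 + 3*y - 10)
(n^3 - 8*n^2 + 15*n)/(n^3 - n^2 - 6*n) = (n - 5)/(n + 2)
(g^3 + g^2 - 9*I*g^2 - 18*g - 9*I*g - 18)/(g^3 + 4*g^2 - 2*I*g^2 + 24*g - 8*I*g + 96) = (g^2 + g*(1 - 3*I) - 3*I)/(g^2 + 4*g*(1 + I) + 16*I)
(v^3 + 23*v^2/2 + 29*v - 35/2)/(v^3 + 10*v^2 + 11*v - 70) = (v - 1/2)/(v - 2)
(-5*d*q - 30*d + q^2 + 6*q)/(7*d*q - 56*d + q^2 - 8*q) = (-5*d*q - 30*d + q^2 + 6*q)/(7*d*q - 56*d + q^2 - 8*q)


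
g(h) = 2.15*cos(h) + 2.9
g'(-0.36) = 0.76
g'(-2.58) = 1.14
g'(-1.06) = 1.88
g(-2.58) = 1.08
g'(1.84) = -2.07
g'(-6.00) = -0.60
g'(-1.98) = 1.97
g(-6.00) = 4.96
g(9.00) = 0.94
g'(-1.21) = 2.01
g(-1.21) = 3.66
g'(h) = -2.15*sin(h)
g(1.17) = 3.74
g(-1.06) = 3.95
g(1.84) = 2.33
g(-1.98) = 2.04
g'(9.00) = -0.89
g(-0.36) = 4.91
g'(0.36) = -0.76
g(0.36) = 4.91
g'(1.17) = -1.98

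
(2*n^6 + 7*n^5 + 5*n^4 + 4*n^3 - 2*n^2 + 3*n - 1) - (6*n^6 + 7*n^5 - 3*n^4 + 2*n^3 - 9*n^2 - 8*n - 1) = -4*n^6 + 8*n^4 + 2*n^3 + 7*n^2 + 11*n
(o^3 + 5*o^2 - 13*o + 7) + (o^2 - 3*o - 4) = o^3 + 6*o^2 - 16*o + 3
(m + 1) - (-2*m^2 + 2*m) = 2*m^2 - m + 1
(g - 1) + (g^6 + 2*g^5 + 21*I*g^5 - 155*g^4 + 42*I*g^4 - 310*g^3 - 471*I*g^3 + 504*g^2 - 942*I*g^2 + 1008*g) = g^6 + 2*g^5 + 21*I*g^5 - 155*g^4 + 42*I*g^4 - 310*g^3 - 471*I*g^3 + 504*g^2 - 942*I*g^2 + 1009*g - 1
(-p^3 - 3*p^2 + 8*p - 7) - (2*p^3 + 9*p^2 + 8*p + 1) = -3*p^3 - 12*p^2 - 8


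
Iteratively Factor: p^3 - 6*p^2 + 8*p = (p - 4)*(p^2 - 2*p) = p*(p - 4)*(p - 2)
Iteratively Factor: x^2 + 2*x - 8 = (x - 2)*(x + 4)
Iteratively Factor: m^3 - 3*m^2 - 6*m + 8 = (m - 4)*(m^2 + m - 2) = (m - 4)*(m - 1)*(m + 2)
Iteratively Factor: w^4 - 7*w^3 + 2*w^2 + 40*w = (w - 4)*(w^3 - 3*w^2 - 10*w) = w*(w - 4)*(w^2 - 3*w - 10) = w*(w - 5)*(w - 4)*(w + 2)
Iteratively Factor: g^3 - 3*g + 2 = (g - 1)*(g^2 + g - 2) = (g - 1)*(g + 2)*(g - 1)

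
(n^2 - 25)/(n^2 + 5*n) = (n - 5)/n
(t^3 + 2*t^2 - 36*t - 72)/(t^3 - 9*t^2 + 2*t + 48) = (t^2 - 36)/(t^2 - 11*t + 24)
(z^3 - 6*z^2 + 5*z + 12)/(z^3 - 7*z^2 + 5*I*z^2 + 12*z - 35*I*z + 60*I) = (z + 1)/(z + 5*I)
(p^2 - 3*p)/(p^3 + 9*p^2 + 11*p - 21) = p*(p - 3)/(p^3 + 9*p^2 + 11*p - 21)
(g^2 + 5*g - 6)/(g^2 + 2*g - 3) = (g + 6)/(g + 3)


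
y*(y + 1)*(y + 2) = y^3 + 3*y^2 + 2*y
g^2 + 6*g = g*(g + 6)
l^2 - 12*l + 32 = (l - 8)*(l - 4)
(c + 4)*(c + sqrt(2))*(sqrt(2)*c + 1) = sqrt(2)*c^3 + 3*c^2 + 4*sqrt(2)*c^2 + sqrt(2)*c + 12*c + 4*sqrt(2)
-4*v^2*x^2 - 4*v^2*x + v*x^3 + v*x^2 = x*(-4*v + x)*(v*x + v)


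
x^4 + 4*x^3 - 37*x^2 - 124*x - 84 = (x - 6)*(x + 1)*(x + 2)*(x + 7)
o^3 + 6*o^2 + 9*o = o*(o + 3)^2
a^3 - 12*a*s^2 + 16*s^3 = (a - 2*s)^2*(a + 4*s)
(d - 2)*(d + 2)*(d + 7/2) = d^3 + 7*d^2/2 - 4*d - 14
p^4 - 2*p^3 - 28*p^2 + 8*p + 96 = (p - 6)*(p - 2)*(p + 2)*(p + 4)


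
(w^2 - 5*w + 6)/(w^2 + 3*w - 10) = (w - 3)/(w + 5)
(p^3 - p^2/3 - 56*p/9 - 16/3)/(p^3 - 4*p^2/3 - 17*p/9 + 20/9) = (3*p^2 - 5*p - 12)/(3*p^2 - 8*p + 5)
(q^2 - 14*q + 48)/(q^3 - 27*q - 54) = (q - 8)/(q^2 + 6*q + 9)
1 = 1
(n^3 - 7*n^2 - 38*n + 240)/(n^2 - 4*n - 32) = (n^2 + n - 30)/(n + 4)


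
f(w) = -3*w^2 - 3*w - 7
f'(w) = -6*w - 3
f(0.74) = -10.86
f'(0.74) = -7.44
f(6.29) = -144.56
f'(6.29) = -40.74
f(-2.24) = -15.33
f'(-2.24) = 10.44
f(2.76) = -38.13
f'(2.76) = -19.56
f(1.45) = -17.66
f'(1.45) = -11.70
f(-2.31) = -16.08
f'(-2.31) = 10.86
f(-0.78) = -6.49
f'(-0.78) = 1.68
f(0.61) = -9.95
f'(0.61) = -6.66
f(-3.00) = -25.00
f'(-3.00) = 15.00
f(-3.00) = -25.00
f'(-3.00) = 15.00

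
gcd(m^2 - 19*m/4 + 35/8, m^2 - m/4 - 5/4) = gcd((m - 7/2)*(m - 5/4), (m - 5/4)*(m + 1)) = m - 5/4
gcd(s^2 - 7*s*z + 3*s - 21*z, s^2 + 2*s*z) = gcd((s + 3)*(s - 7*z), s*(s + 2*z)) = 1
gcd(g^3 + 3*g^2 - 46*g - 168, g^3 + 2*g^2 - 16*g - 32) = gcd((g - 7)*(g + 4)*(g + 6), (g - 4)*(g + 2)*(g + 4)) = g + 4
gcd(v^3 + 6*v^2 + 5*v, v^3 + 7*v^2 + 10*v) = v^2 + 5*v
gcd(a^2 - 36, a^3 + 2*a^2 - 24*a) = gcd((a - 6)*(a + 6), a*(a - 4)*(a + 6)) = a + 6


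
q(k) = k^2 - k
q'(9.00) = 17.00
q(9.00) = 72.00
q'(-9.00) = -19.00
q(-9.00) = 90.00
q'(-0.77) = -2.54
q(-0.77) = 1.36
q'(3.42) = 5.84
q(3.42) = 8.28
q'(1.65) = 2.30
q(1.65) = 1.07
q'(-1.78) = -4.56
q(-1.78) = 4.95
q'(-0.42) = -1.84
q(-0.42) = 0.60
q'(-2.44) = -5.88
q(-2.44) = 8.39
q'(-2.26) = -5.52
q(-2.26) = 7.37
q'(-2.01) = -5.02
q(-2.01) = 6.05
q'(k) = 2*k - 1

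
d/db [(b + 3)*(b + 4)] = 2*b + 7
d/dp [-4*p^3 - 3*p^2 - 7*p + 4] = -12*p^2 - 6*p - 7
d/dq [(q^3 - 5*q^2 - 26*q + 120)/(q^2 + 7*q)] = (q^4 + 14*q^3 - 9*q^2 - 240*q - 840)/(q^2*(q^2 + 14*q + 49))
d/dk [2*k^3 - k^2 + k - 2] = 6*k^2 - 2*k + 1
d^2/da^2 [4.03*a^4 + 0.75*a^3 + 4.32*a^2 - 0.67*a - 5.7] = 48.36*a^2 + 4.5*a + 8.64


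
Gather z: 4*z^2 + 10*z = 4*z^2 + 10*z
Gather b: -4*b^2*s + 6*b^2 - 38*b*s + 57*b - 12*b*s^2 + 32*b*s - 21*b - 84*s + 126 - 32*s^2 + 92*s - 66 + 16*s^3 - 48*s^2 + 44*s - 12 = b^2*(6 - 4*s) + b*(-12*s^2 - 6*s + 36) + 16*s^3 - 80*s^2 + 52*s + 48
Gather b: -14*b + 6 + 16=22 - 14*b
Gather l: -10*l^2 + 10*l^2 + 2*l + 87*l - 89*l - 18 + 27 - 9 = 0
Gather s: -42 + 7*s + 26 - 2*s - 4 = 5*s - 20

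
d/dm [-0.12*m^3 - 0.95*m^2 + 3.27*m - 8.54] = -0.36*m^2 - 1.9*m + 3.27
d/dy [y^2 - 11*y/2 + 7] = 2*y - 11/2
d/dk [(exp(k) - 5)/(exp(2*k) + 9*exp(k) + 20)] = (-(exp(k) - 5)*(2*exp(k) + 9) + exp(2*k) + 9*exp(k) + 20)*exp(k)/(exp(2*k) + 9*exp(k) + 20)^2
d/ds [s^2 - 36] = 2*s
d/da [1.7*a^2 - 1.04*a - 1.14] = 3.4*a - 1.04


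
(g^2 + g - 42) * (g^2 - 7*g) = g^4 - 6*g^3 - 49*g^2 + 294*g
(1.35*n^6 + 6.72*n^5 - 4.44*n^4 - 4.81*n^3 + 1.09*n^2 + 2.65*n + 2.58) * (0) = 0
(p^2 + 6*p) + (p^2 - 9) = 2*p^2 + 6*p - 9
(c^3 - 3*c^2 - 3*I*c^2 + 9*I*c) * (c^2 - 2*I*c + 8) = c^5 - 3*c^4 - 5*I*c^4 + 2*c^3 + 15*I*c^3 - 6*c^2 - 24*I*c^2 + 72*I*c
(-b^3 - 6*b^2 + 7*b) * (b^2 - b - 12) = -b^5 - 5*b^4 + 25*b^3 + 65*b^2 - 84*b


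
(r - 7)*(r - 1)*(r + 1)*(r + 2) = r^4 - 5*r^3 - 15*r^2 + 5*r + 14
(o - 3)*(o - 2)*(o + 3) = o^3 - 2*o^2 - 9*o + 18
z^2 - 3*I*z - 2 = (z - 2*I)*(z - I)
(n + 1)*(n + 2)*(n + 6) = n^3 + 9*n^2 + 20*n + 12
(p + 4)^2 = p^2 + 8*p + 16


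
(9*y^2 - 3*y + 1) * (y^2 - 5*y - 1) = 9*y^4 - 48*y^3 + 7*y^2 - 2*y - 1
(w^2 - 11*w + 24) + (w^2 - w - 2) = 2*w^2 - 12*w + 22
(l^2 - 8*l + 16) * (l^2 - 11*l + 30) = l^4 - 19*l^3 + 134*l^2 - 416*l + 480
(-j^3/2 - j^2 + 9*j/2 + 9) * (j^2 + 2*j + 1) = -j^5/2 - 2*j^4 + 2*j^3 + 17*j^2 + 45*j/2 + 9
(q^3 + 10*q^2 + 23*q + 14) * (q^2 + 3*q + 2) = q^5 + 13*q^4 + 55*q^3 + 103*q^2 + 88*q + 28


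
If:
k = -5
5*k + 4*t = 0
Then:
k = -5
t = 25/4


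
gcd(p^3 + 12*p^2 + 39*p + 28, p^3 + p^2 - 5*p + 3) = 1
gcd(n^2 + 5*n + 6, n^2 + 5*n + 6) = n^2 + 5*n + 6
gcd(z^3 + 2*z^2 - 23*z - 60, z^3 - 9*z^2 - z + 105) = z^2 - 2*z - 15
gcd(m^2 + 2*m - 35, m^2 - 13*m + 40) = m - 5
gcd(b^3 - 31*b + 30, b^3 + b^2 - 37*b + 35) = b^2 - 6*b + 5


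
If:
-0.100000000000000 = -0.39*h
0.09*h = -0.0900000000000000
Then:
No Solution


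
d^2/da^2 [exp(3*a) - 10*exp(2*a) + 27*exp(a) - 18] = (9*exp(2*a) - 40*exp(a) + 27)*exp(a)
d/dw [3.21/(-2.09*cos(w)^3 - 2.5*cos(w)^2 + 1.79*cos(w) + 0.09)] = (-20.1267*cos(w)^2 - 16.05*cos(w) + 5.7459)*sin(w)/(2.09*cos(w)^3 + 2.5*cos(w)^2 - 1.79*cos(w) - 0.09)^2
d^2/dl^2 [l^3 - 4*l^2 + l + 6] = 6*l - 8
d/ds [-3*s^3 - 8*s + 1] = -9*s^2 - 8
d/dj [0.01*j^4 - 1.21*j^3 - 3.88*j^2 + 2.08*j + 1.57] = 0.04*j^3 - 3.63*j^2 - 7.76*j + 2.08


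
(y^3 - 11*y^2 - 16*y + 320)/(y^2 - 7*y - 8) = (y^2 - 3*y - 40)/(y + 1)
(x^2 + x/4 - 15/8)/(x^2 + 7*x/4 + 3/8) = (4*x - 5)/(4*x + 1)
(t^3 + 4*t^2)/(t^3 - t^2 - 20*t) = t/(t - 5)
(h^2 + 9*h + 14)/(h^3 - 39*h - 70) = (h + 7)/(h^2 - 2*h - 35)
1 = 1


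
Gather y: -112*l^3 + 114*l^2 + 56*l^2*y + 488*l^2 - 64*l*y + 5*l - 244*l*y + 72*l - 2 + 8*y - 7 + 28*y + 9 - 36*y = -112*l^3 + 602*l^2 + 77*l + y*(56*l^2 - 308*l)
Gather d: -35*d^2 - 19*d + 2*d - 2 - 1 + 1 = -35*d^2 - 17*d - 2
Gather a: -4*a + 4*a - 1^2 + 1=0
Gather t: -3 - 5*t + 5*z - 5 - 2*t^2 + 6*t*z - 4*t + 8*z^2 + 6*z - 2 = -2*t^2 + t*(6*z - 9) + 8*z^2 + 11*z - 10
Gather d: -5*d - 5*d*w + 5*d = -5*d*w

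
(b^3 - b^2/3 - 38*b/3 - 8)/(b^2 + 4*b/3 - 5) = (3*b^2 - 10*b - 8)/(3*b - 5)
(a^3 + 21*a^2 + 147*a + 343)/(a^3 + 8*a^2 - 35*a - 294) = (a + 7)/(a - 6)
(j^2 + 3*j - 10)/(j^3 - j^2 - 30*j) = (j - 2)/(j*(j - 6))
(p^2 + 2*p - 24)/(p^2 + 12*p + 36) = (p - 4)/(p + 6)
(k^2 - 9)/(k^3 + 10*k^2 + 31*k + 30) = (k - 3)/(k^2 + 7*k + 10)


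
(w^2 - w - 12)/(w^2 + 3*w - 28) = (w + 3)/(w + 7)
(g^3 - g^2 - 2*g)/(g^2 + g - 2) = g*(g^2 - g - 2)/(g^2 + g - 2)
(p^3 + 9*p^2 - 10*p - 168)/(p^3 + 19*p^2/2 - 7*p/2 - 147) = 2*(p - 4)/(2*p - 7)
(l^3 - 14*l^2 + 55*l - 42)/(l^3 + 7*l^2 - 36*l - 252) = (l^2 - 8*l + 7)/(l^2 + 13*l + 42)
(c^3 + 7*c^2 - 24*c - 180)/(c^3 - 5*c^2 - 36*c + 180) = (c + 6)/(c - 6)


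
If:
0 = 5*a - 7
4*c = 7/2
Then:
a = 7/5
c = 7/8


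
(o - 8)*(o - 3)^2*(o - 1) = o^4 - 15*o^3 + 71*o^2 - 129*o + 72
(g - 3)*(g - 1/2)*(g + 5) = g^3 + 3*g^2/2 - 16*g + 15/2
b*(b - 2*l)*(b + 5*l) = b^3 + 3*b^2*l - 10*b*l^2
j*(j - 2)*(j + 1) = j^3 - j^2 - 2*j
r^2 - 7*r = r*(r - 7)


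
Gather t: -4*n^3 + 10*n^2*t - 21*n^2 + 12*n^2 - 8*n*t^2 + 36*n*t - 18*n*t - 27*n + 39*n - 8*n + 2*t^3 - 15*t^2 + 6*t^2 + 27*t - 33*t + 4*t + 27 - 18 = -4*n^3 - 9*n^2 + 4*n + 2*t^3 + t^2*(-8*n - 9) + t*(10*n^2 + 18*n - 2) + 9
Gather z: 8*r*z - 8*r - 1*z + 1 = -8*r + z*(8*r - 1) + 1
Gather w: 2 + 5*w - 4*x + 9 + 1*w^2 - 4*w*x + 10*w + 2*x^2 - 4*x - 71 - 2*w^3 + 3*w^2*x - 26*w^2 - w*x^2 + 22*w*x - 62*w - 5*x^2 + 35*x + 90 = -2*w^3 + w^2*(3*x - 25) + w*(-x^2 + 18*x - 47) - 3*x^2 + 27*x + 30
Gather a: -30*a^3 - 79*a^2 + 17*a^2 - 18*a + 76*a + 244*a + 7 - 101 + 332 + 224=-30*a^3 - 62*a^2 + 302*a + 462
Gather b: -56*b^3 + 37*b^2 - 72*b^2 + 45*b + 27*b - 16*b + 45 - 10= -56*b^3 - 35*b^2 + 56*b + 35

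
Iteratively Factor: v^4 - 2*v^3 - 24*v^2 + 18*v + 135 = (v + 3)*(v^3 - 5*v^2 - 9*v + 45) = (v + 3)^2*(v^2 - 8*v + 15) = (v - 3)*(v + 3)^2*(v - 5)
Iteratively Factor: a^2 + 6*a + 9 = (a + 3)*(a + 3)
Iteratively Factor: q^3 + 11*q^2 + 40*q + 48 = (q + 4)*(q^2 + 7*q + 12) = (q + 3)*(q + 4)*(q + 4)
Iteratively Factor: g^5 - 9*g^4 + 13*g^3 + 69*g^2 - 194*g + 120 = (g - 4)*(g^4 - 5*g^3 - 7*g^2 + 41*g - 30) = (g - 5)*(g - 4)*(g^3 - 7*g + 6) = (g - 5)*(g - 4)*(g - 2)*(g^2 + 2*g - 3) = (g - 5)*(g - 4)*(g - 2)*(g + 3)*(g - 1)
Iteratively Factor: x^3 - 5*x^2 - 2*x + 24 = (x - 3)*(x^2 - 2*x - 8) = (x - 3)*(x + 2)*(x - 4)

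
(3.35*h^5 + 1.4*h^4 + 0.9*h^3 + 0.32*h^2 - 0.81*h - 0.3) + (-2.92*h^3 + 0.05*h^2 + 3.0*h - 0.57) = 3.35*h^5 + 1.4*h^4 - 2.02*h^3 + 0.37*h^2 + 2.19*h - 0.87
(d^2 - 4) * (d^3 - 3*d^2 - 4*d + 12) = d^5 - 3*d^4 - 8*d^3 + 24*d^2 + 16*d - 48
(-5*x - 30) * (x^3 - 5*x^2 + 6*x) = -5*x^4 - 5*x^3 + 120*x^2 - 180*x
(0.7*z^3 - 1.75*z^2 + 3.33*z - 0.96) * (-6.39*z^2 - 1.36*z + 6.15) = -4.473*z^5 + 10.2305*z^4 - 14.5937*z^3 - 9.1569*z^2 + 21.7851*z - 5.904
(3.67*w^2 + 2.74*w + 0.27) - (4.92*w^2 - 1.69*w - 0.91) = -1.25*w^2 + 4.43*w + 1.18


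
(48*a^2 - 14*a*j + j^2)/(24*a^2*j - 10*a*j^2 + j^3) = (8*a - j)/(j*(4*a - j))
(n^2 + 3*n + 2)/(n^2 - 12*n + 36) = (n^2 + 3*n + 2)/(n^2 - 12*n + 36)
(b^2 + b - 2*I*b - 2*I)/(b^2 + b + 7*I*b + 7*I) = (b - 2*I)/(b + 7*I)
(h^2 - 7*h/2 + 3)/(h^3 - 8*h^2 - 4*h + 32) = (h - 3/2)/(h^2 - 6*h - 16)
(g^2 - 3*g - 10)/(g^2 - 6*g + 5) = (g + 2)/(g - 1)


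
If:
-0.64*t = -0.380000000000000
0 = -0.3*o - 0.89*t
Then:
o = -1.76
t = 0.59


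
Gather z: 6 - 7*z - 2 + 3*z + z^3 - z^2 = z^3 - z^2 - 4*z + 4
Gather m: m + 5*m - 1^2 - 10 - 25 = 6*m - 36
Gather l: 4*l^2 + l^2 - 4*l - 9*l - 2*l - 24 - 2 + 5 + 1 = 5*l^2 - 15*l - 20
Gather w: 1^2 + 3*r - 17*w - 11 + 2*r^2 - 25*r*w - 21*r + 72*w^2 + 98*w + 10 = 2*r^2 - 18*r + 72*w^2 + w*(81 - 25*r)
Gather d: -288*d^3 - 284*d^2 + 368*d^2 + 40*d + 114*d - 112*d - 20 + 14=-288*d^3 + 84*d^2 + 42*d - 6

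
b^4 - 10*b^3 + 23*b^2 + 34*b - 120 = (b - 5)*(b - 4)*(b - 3)*(b + 2)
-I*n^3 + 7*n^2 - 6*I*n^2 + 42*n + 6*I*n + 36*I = (n + 6)*(n + 6*I)*(-I*n + 1)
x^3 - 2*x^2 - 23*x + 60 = (x - 4)*(x - 3)*(x + 5)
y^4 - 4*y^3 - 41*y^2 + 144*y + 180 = (y - 6)*(y - 5)*(y + 1)*(y + 6)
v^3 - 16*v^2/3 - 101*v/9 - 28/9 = (v - 7)*(v + 1/3)*(v + 4/3)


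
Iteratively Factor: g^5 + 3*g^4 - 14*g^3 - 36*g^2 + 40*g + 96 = (g + 2)*(g^4 + g^3 - 16*g^2 - 4*g + 48) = (g - 2)*(g + 2)*(g^3 + 3*g^2 - 10*g - 24) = (g - 2)*(g + 2)*(g + 4)*(g^2 - g - 6) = (g - 2)*(g + 2)^2*(g + 4)*(g - 3)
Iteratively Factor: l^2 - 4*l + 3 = (l - 1)*(l - 3)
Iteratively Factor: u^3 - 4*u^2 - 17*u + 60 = (u + 4)*(u^2 - 8*u + 15) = (u - 3)*(u + 4)*(u - 5)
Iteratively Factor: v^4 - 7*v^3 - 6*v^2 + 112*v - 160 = (v - 5)*(v^3 - 2*v^2 - 16*v + 32) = (v - 5)*(v + 4)*(v^2 - 6*v + 8) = (v - 5)*(v - 4)*(v + 4)*(v - 2)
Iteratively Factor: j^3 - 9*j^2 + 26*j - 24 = (j - 4)*(j^2 - 5*j + 6) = (j - 4)*(j - 3)*(j - 2)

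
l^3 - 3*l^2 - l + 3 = (l - 3)*(l - 1)*(l + 1)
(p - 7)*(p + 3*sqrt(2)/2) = p^2 - 7*p + 3*sqrt(2)*p/2 - 21*sqrt(2)/2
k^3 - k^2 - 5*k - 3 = (k - 3)*(k + 1)^2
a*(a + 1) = a^2 + a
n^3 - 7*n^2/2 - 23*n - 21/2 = (n - 7)*(n + 1/2)*(n + 3)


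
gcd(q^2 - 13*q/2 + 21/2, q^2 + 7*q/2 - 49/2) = q - 7/2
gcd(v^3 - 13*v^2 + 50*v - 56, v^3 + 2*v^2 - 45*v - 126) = v - 7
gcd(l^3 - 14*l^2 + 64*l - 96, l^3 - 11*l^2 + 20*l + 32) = l - 4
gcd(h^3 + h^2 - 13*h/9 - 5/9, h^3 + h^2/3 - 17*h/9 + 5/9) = h^2 + 2*h/3 - 5/3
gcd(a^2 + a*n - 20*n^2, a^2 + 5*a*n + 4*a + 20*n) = a + 5*n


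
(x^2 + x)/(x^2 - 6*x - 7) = x/(x - 7)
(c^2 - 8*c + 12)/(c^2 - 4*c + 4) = (c - 6)/(c - 2)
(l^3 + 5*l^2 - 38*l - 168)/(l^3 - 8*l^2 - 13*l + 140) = (l^2 + l - 42)/(l^2 - 12*l + 35)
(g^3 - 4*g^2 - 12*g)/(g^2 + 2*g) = g - 6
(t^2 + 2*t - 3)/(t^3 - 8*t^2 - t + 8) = (t + 3)/(t^2 - 7*t - 8)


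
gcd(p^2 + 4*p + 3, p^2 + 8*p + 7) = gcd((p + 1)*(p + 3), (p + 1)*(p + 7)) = p + 1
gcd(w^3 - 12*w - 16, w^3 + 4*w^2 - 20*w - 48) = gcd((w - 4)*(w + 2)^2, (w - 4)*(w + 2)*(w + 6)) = w^2 - 2*w - 8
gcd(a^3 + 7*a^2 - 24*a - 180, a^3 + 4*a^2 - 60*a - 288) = a^2 + 12*a + 36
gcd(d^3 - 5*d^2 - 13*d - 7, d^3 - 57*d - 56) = d + 1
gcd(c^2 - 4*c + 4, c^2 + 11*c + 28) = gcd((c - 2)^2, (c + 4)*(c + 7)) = 1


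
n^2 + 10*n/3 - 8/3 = (n - 2/3)*(n + 4)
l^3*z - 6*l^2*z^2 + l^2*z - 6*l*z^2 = l*(l - 6*z)*(l*z + z)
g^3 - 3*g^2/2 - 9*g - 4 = (g - 4)*(g + 1/2)*(g + 2)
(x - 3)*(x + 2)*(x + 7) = x^3 + 6*x^2 - 13*x - 42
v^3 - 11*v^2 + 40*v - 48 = (v - 4)^2*(v - 3)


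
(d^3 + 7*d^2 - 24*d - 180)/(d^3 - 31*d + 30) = (d + 6)/(d - 1)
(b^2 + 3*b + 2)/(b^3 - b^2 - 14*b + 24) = (b^2 + 3*b + 2)/(b^3 - b^2 - 14*b + 24)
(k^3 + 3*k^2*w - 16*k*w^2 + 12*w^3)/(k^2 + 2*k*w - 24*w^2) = (-k^2 + 3*k*w - 2*w^2)/(-k + 4*w)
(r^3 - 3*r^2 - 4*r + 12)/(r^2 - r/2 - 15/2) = 2*(r^2 - 4)/(2*r + 5)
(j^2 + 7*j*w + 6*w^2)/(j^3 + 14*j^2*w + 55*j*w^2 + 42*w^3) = 1/(j + 7*w)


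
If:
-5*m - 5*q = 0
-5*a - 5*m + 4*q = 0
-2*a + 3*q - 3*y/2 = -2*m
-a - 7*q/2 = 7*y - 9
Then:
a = -486/205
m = 54/41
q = -54/41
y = 468/205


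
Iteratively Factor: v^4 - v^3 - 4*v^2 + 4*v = (v + 2)*(v^3 - 3*v^2 + 2*v) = (v - 1)*(v + 2)*(v^2 - 2*v) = (v - 2)*(v - 1)*(v + 2)*(v)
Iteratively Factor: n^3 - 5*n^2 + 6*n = (n - 2)*(n^2 - 3*n) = (n - 3)*(n - 2)*(n)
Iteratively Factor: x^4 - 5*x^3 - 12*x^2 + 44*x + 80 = (x + 2)*(x^3 - 7*x^2 + 2*x + 40) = (x - 4)*(x + 2)*(x^2 - 3*x - 10) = (x - 4)*(x + 2)^2*(x - 5)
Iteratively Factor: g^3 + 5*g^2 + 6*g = (g + 2)*(g^2 + 3*g) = (g + 2)*(g + 3)*(g)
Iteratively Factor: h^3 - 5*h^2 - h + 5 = (h - 1)*(h^2 - 4*h - 5) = (h - 5)*(h - 1)*(h + 1)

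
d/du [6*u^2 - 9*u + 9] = 12*u - 9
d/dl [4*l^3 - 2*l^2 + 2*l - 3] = 12*l^2 - 4*l + 2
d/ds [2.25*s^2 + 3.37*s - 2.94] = 4.5*s + 3.37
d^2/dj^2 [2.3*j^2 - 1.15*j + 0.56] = 4.60000000000000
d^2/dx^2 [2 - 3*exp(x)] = -3*exp(x)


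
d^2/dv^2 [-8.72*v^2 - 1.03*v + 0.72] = -17.4400000000000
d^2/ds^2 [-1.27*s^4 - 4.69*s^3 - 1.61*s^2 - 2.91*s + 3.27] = -15.24*s^2 - 28.14*s - 3.22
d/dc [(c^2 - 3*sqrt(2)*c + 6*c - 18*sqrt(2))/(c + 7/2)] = 2*(2*c^2 + 14*c + 15*sqrt(2) + 42)/(4*c^2 + 28*c + 49)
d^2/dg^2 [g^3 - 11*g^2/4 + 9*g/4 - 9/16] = 6*g - 11/2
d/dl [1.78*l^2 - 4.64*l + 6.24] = 3.56*l - 4.64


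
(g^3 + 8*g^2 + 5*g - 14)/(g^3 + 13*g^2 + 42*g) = (g^2 + g - 2)/(g*(g + 6))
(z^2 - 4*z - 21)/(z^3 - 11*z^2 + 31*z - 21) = (z + 3)/(z^2 - 4*z + 3)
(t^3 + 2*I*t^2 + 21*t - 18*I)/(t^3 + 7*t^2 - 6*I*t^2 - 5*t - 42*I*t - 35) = (t^2 + 3*I*t + 18)/(t^2 + t*(7 - 5*I) - 35*I)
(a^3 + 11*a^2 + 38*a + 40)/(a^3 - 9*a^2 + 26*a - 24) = (a^3 + 11*a^2 + 38*a + 40)/(a^3 - 9*a^2 + 26*a - 24)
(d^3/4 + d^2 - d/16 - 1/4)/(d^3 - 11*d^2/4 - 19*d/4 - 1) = (-4*d^3 - 16*d^2 + d + 4)/(4*(-4*d^3 + 11*d^2 + 19*d + 4))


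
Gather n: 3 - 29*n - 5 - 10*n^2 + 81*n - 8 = -10*n^2 + 52*n - 10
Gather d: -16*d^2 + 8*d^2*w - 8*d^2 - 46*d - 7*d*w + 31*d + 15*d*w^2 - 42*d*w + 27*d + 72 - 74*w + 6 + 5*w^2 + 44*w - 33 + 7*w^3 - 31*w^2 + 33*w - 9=d^2*(8*w - 24) + d*(15*w^2 - 49*w + 12) + 7*w^3 - 26*w^2 + 3*w + 36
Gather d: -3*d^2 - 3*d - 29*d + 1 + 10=-3*d^2 - 32*d + 11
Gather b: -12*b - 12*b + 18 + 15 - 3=30 - 24*b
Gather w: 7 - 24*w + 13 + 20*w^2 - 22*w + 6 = 20*w^2 - 46*w + 26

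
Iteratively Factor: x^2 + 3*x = (x + 3)*(x)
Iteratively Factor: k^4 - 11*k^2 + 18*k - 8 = (k - 2)*(k^3 + 2*k^2 - 7*k + 4) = (k - 2)*(k - 1)*(k^2 + 3*k - 4) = (k - 2)*(k - 1)*(k + 4)*(k - 1)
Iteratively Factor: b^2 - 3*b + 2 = (b - 2)*(b - 1)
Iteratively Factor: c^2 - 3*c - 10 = (c + 2)*(c - 5)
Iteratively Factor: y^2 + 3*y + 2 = (y + 1)*(y + 2)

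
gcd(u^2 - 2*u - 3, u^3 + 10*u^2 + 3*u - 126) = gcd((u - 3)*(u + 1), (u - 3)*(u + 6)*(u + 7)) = u - 3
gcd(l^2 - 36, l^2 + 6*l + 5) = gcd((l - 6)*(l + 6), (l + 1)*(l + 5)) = 1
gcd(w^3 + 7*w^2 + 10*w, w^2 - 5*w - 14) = w + 2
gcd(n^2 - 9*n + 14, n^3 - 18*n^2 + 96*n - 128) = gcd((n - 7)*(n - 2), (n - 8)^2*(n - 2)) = n - 2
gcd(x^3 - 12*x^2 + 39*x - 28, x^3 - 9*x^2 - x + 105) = x - 7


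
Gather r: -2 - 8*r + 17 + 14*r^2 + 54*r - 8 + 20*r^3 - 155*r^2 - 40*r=20*r^3 - 141*r^2 + 6*r + 7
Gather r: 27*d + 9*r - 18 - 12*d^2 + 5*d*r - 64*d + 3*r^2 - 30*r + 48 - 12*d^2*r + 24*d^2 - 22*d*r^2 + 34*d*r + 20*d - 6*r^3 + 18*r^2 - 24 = 12*d^2 - 17*d - 6*r^3 + r^2*(21 - 22*d) + r*(-12*d^2 + 39*d - 21) + 6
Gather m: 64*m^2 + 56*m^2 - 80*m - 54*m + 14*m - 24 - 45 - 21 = 120*m^2 - 120*m - 90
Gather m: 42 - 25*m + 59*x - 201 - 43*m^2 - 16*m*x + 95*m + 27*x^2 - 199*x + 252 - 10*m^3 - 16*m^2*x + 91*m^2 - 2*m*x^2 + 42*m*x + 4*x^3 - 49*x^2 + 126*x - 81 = -10*m^3 + m^2*(48 - 16*x) + m*(-2*x^2 + 26*x + 70) + 4*x^3 - 22*x^2 - 14*x + 12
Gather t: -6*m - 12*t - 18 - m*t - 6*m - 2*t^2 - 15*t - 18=-12*m - 2*t^2 + t*(-m - 27) - 36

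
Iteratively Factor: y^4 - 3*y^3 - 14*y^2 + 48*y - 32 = (y - 1)*(y^3 - 2*y^2 - 16*y + 32) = (y - 1)*(y + 4)*(y^2 - 6*y + 8) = (y - 4)*(y - 1)*(y + 4)*(y - 2)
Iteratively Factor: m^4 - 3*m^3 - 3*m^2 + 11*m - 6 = (m - 1)*(m^3 - 2*m^2 - 5*m + 6) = (m - 1)*(m + 2)*(m^2 - 4*m + 3) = (m - 1)^2*(m + 2)*(m - 3)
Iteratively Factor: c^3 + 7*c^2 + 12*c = (c + 4)*(c^2 + 3*c) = c*(c + 4)*(c + 3)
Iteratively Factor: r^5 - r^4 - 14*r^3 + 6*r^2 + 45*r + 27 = (r + 1)*(r^4 - 2*r^3 - 12*r^2 + 18*r + 27) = (r + 1)^2*(r^3 - 3*r^2 - 9*r + 27) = (r + 1)^2*(r + 3)*(r^2 - 6*r + 9) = (r - 3)*(r + 1)^2*(r + 3)*(r - 3)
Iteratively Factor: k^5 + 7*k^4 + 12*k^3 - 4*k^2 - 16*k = (k - 1)*(k^4 + 8*k^3 + 20*k^2 + 16*k) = (k - 1)*(k + 2)*(k^3 + 6*k^2 + 8*k) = k*(k - 1)*(k + 2)*(k^2 + 6*k + 8) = k*(k - 1)*(k + 2)*(k + 4)*(k + 2)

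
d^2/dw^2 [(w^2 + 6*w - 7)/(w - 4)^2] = 2*(14*w + 43)/(w^4 - 16*w^3 + 96*w^2 - 256*w + 256)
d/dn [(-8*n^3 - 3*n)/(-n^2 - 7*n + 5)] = (8*n^4 + 112*n^3 - 123*n^2 - 15)/(n^4 + 14*n^3 + 39*n^2 - 70*n + 25)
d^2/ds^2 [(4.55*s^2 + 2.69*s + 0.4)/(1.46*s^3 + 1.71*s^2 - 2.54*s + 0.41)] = (19.39756*s^6 + 34.404024*s^5 + 151.766124*s^4 + 53.05521*s^3 - 40.345158*s^2 - 23.176554*s + 11.732842)/(3.112136*s^9 + 10.935108*s^8 - 3.435234*s^7 - 30.426105*s^6 + 12.118002*s^5 + 27.570687*s^4 - 26.33555*s^3 + 8.797821*s^2 - 1.280922*s + 0.068921)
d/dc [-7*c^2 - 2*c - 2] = -14*c - 2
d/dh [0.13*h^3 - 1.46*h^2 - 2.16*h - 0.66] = 0.39*h^2 - 2.92*h - 2.16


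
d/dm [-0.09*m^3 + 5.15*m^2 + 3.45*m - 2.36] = -0.27*m^2 + 10.3*m + 3.45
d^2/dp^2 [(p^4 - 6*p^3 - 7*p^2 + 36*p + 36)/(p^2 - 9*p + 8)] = 2*(p^6 - 27*p^5 + 267*p^4 - 1041*p^3 + 1956*p^2 - 2988*p + 4772)/(p^6 - 27*p^5 + 267*p^4 - 1161*p^3 + 2136*p^2 - 1728*p + 512)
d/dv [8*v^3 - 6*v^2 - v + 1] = 24*v^2 - 12*v - 1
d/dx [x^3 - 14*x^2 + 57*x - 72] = 3*x^2 - 28*x + 57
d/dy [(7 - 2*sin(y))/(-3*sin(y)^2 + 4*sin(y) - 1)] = 2*(-3*sin(y)^2 + 21*sin(y) - 13)*cos(y)/((sin(y) - 1)^2*(3*sin(y) - 1)^2)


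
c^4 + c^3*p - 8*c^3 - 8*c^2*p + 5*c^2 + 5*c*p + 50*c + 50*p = (c - 5)^2*(c + 2)*(c + p)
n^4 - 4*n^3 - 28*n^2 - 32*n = n*(n - 8)*(n + 2)^2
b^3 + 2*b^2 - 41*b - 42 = (b - 6)*(b + 1)*(b + 7)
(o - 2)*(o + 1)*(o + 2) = o^3 + o^2 - 4*o - 4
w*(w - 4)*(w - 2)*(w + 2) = w^4 - 4*w^3 - 4*w^2 + 16*w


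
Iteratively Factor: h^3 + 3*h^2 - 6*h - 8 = (h + 4)*(h^2 - h - 2) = (h - 2)*(h + 4)*(h + 1)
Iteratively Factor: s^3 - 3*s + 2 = (s - 1)*(s^2 + s - 2) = (s - 1)^2*(s + 2)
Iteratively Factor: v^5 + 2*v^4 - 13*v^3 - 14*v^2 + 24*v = (v - 1)*(v^4 + 3*v^3 - 10*v^2 - 24*v) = (v - 3)*(v - 1)*(v^3 + 6*v^2 + 8*v) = (v - 3)*(v - 1)*(v + 4)*(v^2 + 2*v) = v*(v - 3)*(v - 1)*(v + 4)*(v + 2)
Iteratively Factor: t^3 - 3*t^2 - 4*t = (t + 1)*(t^2 - 4*t) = t*(t + 1)*(t - 4)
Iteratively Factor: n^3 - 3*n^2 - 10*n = (n + 2)*(n^2 - 5*n) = n*(n + 2)*(n - 5)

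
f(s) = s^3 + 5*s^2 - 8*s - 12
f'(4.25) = 88.69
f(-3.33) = 33.16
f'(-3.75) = -3.31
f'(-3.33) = -8.03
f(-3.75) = 35.58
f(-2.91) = 28.98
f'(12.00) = 544.00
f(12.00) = 2340.00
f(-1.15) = 2.29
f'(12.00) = 544.00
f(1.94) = -1.40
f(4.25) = 121.08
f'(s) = 3*s^2 + 10*s - 8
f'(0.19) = -5.99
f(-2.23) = 19.61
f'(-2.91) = -11.70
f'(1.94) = 22.69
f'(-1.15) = -15.53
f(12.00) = 2340.00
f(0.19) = -13.33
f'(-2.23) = -15.38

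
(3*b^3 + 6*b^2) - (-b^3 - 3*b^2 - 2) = 4*b^3 + 9*b^2 + 2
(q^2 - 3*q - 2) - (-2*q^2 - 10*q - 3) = 3*q^2 + 7*q + 1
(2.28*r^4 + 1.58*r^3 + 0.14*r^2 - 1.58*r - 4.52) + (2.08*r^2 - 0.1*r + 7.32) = 2.28*r^4 + 1.58*r^3 + 2.22*r^2 - 1.68*r + 2.8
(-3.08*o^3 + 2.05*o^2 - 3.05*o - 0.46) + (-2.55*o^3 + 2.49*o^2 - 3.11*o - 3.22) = -5.63*o^3 + 4.54*o^2 - 6.16*o - 3.68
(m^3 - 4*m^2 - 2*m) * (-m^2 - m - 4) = -m^5 + 3*m^4 + 2*m^3 + 18*m^2 + 8*m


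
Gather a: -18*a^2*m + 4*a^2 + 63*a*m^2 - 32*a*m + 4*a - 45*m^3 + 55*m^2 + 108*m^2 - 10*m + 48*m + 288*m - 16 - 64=a^2*(4 - 18*m) + a*(63*m^2 - 32*m + 4) - 45*m^3 + 163*m^2 + 326*m - 80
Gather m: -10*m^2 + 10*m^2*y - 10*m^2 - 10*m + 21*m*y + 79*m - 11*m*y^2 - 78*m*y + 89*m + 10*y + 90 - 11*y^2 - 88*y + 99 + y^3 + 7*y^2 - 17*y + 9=m^2*(10*y - 20) + m*(-11*y^2 - 57*y + 158) + y^3 - 4*y^2 - 95*y + 198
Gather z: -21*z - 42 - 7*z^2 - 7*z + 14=-7*z^2 - 28*z - 28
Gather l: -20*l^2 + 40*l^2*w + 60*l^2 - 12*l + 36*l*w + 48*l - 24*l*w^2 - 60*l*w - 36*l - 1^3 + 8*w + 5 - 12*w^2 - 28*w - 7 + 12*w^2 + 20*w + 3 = l^2*(40*w + 40) + l*(-24*w^2 - 24*w)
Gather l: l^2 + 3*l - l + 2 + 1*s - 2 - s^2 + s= l^2 + 2*l - s^2 + 2*s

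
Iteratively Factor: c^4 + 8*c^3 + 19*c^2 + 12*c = (c + 1)*(c^3 + 7*c^2 + 12*c) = (c + 1)*(c + 3)*(c^2 + 4*c) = c*(c + 1)*(c + 3)*(c + 4)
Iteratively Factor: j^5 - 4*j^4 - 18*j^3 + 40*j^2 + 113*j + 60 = (j + 1)*(j^4 - 5*j^3 - 13*j^2 + 53*j + 60) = (j - 5)*(j + 1)*(j^3 - 13*j - 12) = (j - 5)*(j + 1)^2*(j^2 - j - 12) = (j - 5)*(j - 4)*(j + 1)^2*(j + 3)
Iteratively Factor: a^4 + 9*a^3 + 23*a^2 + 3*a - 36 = (a + 3)*(a^3 + 6*a^2 + 5*a - 12) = (a + 3)^2*(a^2 + 3*a - 4) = (a + 3)^2*(a + 4)*(a - 1)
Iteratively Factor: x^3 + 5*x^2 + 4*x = (x + 1)*(x^2 + 4*x) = x*(x + 1)*(x + 4)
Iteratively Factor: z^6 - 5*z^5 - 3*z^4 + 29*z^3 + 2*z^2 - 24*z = (z + 1)*(z^5 - 6*z^4 + 3*z^3 + 26*z^2 - 24*z) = (z + 1)*(z + 2)*(z^4 - 8*z^3 + 19*z^2 - 12*z) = (z - 1)*(z + 1)*(z + 2)*(z^3 - 7*z^2 + 12*z) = (z - 4)*(z - 1)*(z + 1)*(z + 2)*(z^2 - 3*z) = z*(z - 4)*(z - 1)*(z + 1)*(z + 2)*(z - 3)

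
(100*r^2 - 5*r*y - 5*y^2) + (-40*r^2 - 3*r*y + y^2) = 60*r^2 - 8*r*y - 4*y^2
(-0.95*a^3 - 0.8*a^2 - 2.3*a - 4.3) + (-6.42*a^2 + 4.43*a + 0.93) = -0.95*a^3 - 7.22*a^2 + 2.13*a - 3.37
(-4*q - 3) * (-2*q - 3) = 8*q^2 + 18*q + 9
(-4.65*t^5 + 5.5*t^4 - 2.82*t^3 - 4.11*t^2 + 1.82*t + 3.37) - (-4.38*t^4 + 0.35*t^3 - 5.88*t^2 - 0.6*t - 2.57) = -4.65*t^5 + 9.88*t^4 - 3.17*t^3 + 1.77*t^2 + 2.42*t + 5.94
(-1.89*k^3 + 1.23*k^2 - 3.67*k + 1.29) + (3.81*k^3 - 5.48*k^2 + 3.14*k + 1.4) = 1.92*k^3 - 4.25*k^2 - 0.53*k + 2.69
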